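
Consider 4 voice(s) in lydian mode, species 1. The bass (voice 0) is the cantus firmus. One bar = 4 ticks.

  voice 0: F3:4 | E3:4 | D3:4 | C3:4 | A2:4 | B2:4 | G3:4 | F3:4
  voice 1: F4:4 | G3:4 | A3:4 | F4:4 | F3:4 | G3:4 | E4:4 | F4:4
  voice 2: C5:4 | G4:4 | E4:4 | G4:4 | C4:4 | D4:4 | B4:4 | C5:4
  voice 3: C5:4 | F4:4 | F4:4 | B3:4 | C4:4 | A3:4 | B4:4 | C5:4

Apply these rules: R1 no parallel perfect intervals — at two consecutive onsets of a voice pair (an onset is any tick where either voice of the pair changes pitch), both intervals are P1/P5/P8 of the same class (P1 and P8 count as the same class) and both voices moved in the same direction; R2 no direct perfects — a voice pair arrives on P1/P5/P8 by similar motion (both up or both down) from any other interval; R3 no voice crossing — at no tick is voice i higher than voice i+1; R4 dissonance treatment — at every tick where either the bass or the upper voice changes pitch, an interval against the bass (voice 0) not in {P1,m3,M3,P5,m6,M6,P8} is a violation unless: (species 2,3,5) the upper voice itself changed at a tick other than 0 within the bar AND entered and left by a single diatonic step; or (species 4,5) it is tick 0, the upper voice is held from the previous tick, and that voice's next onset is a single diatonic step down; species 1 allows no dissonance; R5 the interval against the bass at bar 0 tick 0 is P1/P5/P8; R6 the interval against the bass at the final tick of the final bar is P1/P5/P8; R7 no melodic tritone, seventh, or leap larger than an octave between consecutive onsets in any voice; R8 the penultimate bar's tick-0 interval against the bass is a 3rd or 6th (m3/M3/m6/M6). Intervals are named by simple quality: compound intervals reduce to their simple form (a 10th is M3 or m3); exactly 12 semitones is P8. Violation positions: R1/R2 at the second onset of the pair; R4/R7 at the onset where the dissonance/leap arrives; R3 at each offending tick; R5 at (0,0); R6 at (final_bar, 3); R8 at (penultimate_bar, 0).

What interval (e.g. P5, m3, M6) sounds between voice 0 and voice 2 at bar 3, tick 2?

P5

voice 0=C3 voice 2=G4 -> P5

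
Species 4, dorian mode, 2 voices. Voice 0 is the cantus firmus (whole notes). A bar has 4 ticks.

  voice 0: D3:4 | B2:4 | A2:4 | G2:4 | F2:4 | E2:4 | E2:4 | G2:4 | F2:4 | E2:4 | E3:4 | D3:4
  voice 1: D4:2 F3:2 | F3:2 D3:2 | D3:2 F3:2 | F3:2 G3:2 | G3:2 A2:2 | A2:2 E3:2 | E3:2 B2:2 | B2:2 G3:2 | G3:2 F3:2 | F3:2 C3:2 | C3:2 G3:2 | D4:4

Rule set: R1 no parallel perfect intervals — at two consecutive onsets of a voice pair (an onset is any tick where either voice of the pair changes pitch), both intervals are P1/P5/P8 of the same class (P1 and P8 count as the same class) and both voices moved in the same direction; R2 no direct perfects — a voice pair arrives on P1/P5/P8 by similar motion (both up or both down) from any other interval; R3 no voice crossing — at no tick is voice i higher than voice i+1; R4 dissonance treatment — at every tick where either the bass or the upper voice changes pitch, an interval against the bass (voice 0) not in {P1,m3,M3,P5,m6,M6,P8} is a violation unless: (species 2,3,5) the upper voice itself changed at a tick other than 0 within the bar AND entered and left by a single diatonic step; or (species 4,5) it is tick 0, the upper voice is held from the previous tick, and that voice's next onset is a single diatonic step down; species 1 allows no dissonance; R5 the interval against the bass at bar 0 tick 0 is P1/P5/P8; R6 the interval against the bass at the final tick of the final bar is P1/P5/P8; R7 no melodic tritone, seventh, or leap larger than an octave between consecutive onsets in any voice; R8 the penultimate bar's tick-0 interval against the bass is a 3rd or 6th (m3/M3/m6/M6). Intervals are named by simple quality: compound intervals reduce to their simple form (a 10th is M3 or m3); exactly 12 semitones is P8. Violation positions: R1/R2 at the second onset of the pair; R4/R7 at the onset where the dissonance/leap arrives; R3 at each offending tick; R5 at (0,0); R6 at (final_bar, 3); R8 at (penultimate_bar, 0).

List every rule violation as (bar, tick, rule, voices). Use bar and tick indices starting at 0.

(1, 0, R4, (0, 1))
(2, 0, R4, (0, 1))
(3, 0, R4, (0, 1))
(4, 0, R4, (0, 1))
(4, 2, R7, (1,))
(5, 0, R4, (0, 1))
(9, 0, R4, (0, 1))
(10, 0, R3, (0, 1))
(10, 1, R3, (0, 1))

bar 0: v0=D3 v1=D4 downbeat P8
bar 1: v0=B2 v1=F3 downbeat TT
bar 2: v0=A2 v1=D3 downbeat P4
bar 3: v0=G2 v1=F3 downbeat m7
bar 4: v0=F2 v1=G3 downbeat M2
bar 5: v0=E2 v1=A2 downbeat P4
bar 6: v0=E2 v1=E3 downbeat P8
bar 7: v0=G2 v1=B2 downbeat M3
bar 8: v0=F2 v1=G3 downbeat M2
bar 9: v0=E2 v1=F3 downbeat m2
bar 10: v0=E3 v1=C3 downbeat M3
bar 11: v0=D3 v1=D4 downbeat P8
  -> R4 @ bar 1 tick 0 v(0, 1): B2/F3 TT untreated
  -> R4 @ bar 2 tick 0 v(0, 1): A2/D3 P4 untreated
  -> R4 @ bar 3 tick 0 v(0, 1): G2/F3 m7 untreated
  -> R4 @ bar 4 tick 0 v(0, 1): F2/G3 M2 untreated
  -> R7 @ bar 4 tick 2 v(1,): G3->A2 leap 10st
  -> R4 @ bar 5 tick 0 v(0, 1): E2/A2 P4 untreated
  -> R4 @ bar 9 tick 0 v(0, 1): E2/F3 m2 untreated
  -> R3 @ bar 10 tick 0 v(0, 1): E3 above C3
  -> R3 @ bar 10 tick 1 v(0, 1): E3 above C3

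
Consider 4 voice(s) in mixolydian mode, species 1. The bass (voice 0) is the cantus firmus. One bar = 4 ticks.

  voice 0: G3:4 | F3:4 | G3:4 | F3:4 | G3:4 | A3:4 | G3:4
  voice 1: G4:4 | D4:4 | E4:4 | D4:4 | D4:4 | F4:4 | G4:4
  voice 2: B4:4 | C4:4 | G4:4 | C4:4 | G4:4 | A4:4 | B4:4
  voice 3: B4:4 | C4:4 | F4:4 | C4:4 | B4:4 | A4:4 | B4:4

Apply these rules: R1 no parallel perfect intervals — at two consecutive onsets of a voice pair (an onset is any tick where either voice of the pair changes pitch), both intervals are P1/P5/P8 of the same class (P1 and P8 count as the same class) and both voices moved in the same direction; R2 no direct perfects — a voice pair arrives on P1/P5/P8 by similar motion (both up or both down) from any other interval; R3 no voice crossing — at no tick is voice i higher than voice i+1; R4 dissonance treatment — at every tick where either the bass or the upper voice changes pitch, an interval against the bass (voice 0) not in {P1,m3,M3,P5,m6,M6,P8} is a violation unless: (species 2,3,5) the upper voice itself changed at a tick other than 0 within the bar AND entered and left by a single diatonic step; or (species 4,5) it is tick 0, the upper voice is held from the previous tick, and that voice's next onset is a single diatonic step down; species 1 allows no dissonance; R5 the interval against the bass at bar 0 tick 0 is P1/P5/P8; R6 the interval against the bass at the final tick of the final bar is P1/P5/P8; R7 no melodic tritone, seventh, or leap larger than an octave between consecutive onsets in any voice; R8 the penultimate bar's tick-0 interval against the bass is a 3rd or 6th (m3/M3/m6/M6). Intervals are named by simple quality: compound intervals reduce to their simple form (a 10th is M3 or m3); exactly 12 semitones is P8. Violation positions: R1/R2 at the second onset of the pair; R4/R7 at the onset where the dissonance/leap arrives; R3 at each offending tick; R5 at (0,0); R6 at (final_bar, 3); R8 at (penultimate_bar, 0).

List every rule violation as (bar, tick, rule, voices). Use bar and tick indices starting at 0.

(0, 0, R5, (0, 2))
(0, 0, R5, (0, 3))
(1, 0, R1, (2, 3))
(1, 0, R2, (0, 2))
(1, 0, R2, (0, 3))
(1, 0, R3, (1, 2))
(1, 0, R7, (2,))
(1, 0, R7, (3,))
(1, 1, R3, (1, 2))
(1, 2, R3, (1, 2))
(1, 3, R3, (1, 2))
(2, 0, R2, (0, 2))
(2, 0, R3, (2, 3))
(2, 0, R4, (0, 3))
(2, 1, R3, (2, 3))
(2, 2, R3, (2, 3))
(2, 3, R3, (2, 3))
(3, 0, R2, (0, 2))
(3, 0, R2, (0, 3))
(3, 0, R2, (2, 3))
(3, 0, R3, (1, 2))
(3, 1, R3, (1, 2))
(3, 2, R3, (1, 2))
(3, 3, R3, (1, 2))
(4, 0, R2, (0, 2))
(4, 0, R7, (3,))
(5, 0, R1, (0, 2))
(5, 0, R8, (0, 2))
(5, 0, R8, (0, 3))
(6, 0, R1, (2, 3))
(6, 3, R6, (0, 2))
(6, 3, R6, (0, 3))

bar 0: v0=G3 v1=G4 v2=B4 v3=B4 downbeat M3
bar 1: v0=F3 v1=D4 v2=C4 v3=C4 downbeat P5
bar 2: v0=G3 v1=E4 v2=G4 v3=F4 downbeat m7
bar 3: v0=F3 v1=D4 v2=C4 v3=C4 downbeat P5
bar 4: v0=G3 v1=D4 v2=G4 v3=B4 downbeat M3
bar 5: v0=A3 v1=F4 v2=A4 v3=A4 downbeat P8
bar 6: v0=G3 v1=G4 v2=B4 v3=B4 downbeat M3
  -> R5 @ bar 0 tick 0 v(0, 2): opens on M3
  -> R5 @ bar 0 tick 0 v(0, 3): opens on M3
  -> R1 @ bar 1 tick 0 v(2, 3): B4/B4 P1 -> C4/C4 P1 similar
  -> R2 @ bar 1 tick 0 v(0, 2): G3/B4 M3 -> F3/C4 P5 similar
  -> R2 @ bar 1 tick 0 v(0, 3): G3/B4 M3 -> F3/C4 P5 similar
  -> R3 @ bar 1 tick 0 v(1, 2): D4 above C4
  -> R7 @ bar 1 tick 0 v(2,): B4->C4 leap 11st
  -> R7 @ bar 1 tick 0 v(3,): B4->C4 leap 11st
  -> R3 @ bar 1 tick 1 v(1, 2): D4 above C4
  -> R3 @ bar 1 tick 2 v(1, 2): D4 above C4
  -> R3 @ bar 1 tick 3 v(1, 2): D4 above C4
  -> R2 @ bar 2 tick 0 v(0, 2): F3/C4 P5 -> G3/G4 P8 similar
  -> R3 @ bar 2 tick 0 v(2, 3): G4 above F4
  -> R4 @ bar 2 tick 0 v(0, 3): G3/F4 m7 untreated
  -> R3 @ bar 2 tick 1 v(2, 3): G4 above F4
  -> R3 @ bar 2 tick 2 v(2, 3): G4 above F4
  -> R3 @ bar 2 tick 3 v(2, 3): G4 above F4
  -> R2 @ bar 3 tick 0 v(0, 2): G3/G4 P8 -> F3/C4 P5 similar
  -> R2 @ bar 3 tick 0 v(0, 3): G3/F4 m7 -> F3/C4 P5 similar
  -> R2 @ bar 3 tick 0 v(2, 3): G4/F4 M2 -> C4/C4 P1 similar
  -> R3 @ bar 3 tick 0 v(1, 2): D4 above C4
  -> R3 @ bar 3 tick 1 v(1, 2): D4 above C4
  -> R3 @ bar 3 tick 2 v(1, 2): D4 above C4
  -> R3 @ bar 3 tick 3 v(1, 2): D4 above C4
  -> R2 @ bar 4 tick 0 v(0, 2): F3/C4 P5 -> G3/G4 P8 similar
  -> R7 @ bar 4 tick 0 v(3,): C4->B4 leap 11st
  -> R1 @ bar 5 tick 0 v(0, 2): G3/G4 P8 -> A3/A4 P8 similar
  -> R8 @ bar 5 tick 0 v(0, 2): penult P8 not 3rd/6th
  -> R8 @ bar 5 tick 0 v(0, 3): penult P8 not 3rd/6th
  -> R1 @ bar 6 tick 0 v(2, 3): A4/A4 P1 -> B4/B4 P1 similar
  -> R6 @ bar 6 tick 3 v(0, 2): closes on M3
  -> R6 @ bar 6 tick 3 v(0, 3): closes on M3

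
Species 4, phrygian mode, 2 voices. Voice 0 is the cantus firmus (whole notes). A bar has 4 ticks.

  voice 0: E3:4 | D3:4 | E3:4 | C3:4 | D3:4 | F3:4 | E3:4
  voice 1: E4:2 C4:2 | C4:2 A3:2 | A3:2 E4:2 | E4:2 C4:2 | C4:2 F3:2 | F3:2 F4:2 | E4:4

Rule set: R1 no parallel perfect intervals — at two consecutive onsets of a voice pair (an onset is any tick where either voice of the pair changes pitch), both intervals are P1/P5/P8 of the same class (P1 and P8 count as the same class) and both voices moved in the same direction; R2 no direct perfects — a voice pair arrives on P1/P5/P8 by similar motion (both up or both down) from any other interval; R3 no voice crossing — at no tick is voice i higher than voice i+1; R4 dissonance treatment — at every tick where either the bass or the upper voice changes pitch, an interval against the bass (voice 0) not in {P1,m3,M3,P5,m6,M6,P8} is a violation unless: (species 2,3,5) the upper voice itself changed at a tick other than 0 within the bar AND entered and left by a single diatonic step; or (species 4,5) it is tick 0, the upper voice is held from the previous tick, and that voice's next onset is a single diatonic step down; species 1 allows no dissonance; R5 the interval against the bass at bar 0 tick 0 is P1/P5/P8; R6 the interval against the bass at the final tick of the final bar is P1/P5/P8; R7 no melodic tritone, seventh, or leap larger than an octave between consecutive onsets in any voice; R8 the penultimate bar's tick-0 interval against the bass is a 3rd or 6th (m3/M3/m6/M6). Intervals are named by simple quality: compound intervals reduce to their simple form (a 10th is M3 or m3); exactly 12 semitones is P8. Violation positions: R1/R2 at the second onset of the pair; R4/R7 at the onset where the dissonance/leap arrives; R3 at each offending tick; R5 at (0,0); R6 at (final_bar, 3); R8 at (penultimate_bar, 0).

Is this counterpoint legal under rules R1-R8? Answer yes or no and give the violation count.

bar 0: v0=E3 v1=E4 (P8)
bar 1: v0=D3 v1=C4 (m7)
bar 2: v0=E3 v1=A3 (P4)
bar 3: v0=C3 v1=E4 (M3)
bar 4: v0=D3 v1=C4 (m7)
bar 5: v0=F3 v1=F3 (P1)
bar 6: v0=E3 v1=E4 (P8)
  R4 @ bar1.0: D3/C4 m7 untreated
  R4 @ bar2.0: E3/A3 P4 untreated
  R4 @ bar4.0: D3/C4 m7 untreated
  R8 @ bar5.0: penult P1 not 3rd/6th
  R1 @ bar6.0: F3/F4 P8 -> E3/E4 P8 similar

No (5 violations)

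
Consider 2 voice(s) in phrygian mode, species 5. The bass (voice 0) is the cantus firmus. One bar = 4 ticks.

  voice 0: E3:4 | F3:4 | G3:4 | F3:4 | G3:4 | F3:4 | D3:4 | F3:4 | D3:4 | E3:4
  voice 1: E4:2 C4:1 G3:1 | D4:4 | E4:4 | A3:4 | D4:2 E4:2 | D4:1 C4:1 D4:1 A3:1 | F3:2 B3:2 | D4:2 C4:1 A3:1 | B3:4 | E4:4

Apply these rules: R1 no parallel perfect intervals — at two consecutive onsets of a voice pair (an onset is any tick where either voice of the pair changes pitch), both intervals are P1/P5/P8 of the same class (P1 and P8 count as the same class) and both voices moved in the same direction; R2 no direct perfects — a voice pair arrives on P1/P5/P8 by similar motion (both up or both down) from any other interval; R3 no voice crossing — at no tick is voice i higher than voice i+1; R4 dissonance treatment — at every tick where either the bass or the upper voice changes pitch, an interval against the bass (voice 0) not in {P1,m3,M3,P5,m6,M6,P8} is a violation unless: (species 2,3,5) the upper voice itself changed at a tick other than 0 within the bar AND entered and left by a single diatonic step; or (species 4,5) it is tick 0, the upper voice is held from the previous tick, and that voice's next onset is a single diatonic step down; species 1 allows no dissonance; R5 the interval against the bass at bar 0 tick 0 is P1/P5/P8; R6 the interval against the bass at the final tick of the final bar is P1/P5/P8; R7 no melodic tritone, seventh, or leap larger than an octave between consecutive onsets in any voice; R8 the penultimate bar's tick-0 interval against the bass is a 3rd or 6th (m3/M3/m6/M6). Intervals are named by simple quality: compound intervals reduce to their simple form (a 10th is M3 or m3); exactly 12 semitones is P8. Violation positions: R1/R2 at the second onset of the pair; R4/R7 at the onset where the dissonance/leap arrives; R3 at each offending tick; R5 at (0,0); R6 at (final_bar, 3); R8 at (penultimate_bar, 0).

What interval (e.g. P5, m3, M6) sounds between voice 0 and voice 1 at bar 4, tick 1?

P5

voice 0=G3 voice 1=D4 -> P5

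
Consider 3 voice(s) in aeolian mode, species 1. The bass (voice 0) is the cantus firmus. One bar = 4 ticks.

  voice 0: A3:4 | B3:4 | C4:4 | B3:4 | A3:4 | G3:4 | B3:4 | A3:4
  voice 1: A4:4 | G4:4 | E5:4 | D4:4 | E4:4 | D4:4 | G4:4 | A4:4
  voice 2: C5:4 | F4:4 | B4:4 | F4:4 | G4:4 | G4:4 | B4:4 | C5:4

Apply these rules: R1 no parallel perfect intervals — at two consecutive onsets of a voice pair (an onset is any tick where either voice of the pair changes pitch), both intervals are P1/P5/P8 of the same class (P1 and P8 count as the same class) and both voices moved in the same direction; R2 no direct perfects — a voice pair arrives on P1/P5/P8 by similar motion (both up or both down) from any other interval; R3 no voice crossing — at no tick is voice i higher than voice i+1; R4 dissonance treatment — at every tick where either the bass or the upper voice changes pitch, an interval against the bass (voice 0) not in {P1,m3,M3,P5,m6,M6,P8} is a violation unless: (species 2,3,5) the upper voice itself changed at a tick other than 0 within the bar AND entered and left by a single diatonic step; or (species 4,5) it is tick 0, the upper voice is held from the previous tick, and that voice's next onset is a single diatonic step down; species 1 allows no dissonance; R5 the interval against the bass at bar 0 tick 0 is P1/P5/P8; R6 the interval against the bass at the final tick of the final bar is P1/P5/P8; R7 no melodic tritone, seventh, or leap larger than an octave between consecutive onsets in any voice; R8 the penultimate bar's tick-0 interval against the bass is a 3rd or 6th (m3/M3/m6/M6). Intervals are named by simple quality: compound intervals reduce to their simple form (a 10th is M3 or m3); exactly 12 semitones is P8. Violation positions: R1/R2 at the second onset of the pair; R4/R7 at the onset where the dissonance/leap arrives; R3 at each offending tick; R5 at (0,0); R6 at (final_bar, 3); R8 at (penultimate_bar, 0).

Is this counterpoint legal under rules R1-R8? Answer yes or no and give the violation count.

No (20 violations)

bar 0: v0=A3 v1=A4 v2=C5 (m3)
bar 1: v0=B3 v1=G4 v2=F4 (TT)
bar 2: v0=C4 v1=E5 v2=B4 (M7)
bar 3: v0=B3 v1=D4 v2=F4 (TT)
bar 4: v0=A3 v1=E4 v2=G4 (m7)
bar 5: v0=G3 v1=D4 v2=G4 (P8)
bar 6: v0=B3 v1=G4 v2=B4 (P8)
bar 7: v0=A3 v1=A4 v2=C5 (m3)
  R5 @ bar0.0: opens on m3
  R3 @ bar1.0: G4 above F4
  R4 @ bar1.0: B3/F4 TT untreated
  R3 @ bar1.1: G4 above F4
  R3 @ bar1.2: G4 above F4
  R3 @ bar1.3: G4 above F4
  R3 @ bar2.0: E5 above B4
  R4 @ bar2.0: C4/B4 M7 untreated
  R7 @ bar2.0: F4->B4 leap 6st
  R3 @ bar2.1: E5 above B4
  R3 @ bar2.2: E5 above B4
  R3 @ bar2.3: E5 above B4
  R4 @ bar3.0: B3/F4 TT untreated
  R7 @ bar3.0: E5->D4 leap 14st
  R7 @ bar3.0: B4->F4 leap 6st
  R4 @ bar4.0: A3/G4 m7 untreated
  R1 @ bar5.0: A3/E4 P5 -> G3/D4 P5 similar
  R1 @ bar6.0: G3/G4 P8 -> B3/B4 P8 similar
  R8 @ bar6.0: penult P8 not 3rd/6th
  R6 @ bar7.3: closes on m3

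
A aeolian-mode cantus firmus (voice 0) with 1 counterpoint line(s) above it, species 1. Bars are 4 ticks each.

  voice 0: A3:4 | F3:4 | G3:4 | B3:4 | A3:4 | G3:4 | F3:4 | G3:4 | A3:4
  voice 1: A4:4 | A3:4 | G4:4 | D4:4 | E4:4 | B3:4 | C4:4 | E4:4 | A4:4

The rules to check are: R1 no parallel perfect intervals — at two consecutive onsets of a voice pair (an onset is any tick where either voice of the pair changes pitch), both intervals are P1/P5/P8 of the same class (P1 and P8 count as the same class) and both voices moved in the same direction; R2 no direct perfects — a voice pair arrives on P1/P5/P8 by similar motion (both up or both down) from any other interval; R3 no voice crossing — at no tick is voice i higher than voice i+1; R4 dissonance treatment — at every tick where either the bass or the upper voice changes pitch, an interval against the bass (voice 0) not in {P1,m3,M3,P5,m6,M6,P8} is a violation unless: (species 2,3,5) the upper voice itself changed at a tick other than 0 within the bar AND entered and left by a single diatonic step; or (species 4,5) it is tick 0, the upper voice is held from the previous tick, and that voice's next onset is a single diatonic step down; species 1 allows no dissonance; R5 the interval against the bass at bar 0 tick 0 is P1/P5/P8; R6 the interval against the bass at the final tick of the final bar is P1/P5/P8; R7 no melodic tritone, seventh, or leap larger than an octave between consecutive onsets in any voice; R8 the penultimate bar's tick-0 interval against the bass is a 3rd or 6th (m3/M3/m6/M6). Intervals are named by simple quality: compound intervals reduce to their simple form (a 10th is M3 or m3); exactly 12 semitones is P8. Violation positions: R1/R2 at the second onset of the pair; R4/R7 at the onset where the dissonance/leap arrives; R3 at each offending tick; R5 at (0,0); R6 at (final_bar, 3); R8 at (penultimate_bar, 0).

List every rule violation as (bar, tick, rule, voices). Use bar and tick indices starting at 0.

(2, 0, R2, (0, 1))
(2, 0, R7, (1,))
(8, 0, R2, (0, 1))

bar 0: v0=A3 v1=A4 downbeat P8
bar 1: v0=F3 v1=A3 downbeat M3
bar 2: v0=G3 v1=G4 downbeat P8
bar 3: v0=B3 v1=D4 downbeat m3
bar 4: v0=A3 v1=E4 downbeat P5
bar 5: v0=G3 v1=B3 downbeat M3
bar 6: v0=F3 v1=C4 downbeat P5
bar 7: v0=G3 v1=E4 downbeat M6
bar 8: v0=A3 v1=A4 downbeat P8
  -> R2 @ bar 2 tick 0 v(0, 1): F3/A3 M3 -> G3/G4 P8 similar
  -> R7 @ bar 2 tick 0 v(1,): A3->G4 leap 10st
  -> R2 @ bar 8 tick 0 v(0, 1): G3/E4 M6 -> A3/A4 P8 similar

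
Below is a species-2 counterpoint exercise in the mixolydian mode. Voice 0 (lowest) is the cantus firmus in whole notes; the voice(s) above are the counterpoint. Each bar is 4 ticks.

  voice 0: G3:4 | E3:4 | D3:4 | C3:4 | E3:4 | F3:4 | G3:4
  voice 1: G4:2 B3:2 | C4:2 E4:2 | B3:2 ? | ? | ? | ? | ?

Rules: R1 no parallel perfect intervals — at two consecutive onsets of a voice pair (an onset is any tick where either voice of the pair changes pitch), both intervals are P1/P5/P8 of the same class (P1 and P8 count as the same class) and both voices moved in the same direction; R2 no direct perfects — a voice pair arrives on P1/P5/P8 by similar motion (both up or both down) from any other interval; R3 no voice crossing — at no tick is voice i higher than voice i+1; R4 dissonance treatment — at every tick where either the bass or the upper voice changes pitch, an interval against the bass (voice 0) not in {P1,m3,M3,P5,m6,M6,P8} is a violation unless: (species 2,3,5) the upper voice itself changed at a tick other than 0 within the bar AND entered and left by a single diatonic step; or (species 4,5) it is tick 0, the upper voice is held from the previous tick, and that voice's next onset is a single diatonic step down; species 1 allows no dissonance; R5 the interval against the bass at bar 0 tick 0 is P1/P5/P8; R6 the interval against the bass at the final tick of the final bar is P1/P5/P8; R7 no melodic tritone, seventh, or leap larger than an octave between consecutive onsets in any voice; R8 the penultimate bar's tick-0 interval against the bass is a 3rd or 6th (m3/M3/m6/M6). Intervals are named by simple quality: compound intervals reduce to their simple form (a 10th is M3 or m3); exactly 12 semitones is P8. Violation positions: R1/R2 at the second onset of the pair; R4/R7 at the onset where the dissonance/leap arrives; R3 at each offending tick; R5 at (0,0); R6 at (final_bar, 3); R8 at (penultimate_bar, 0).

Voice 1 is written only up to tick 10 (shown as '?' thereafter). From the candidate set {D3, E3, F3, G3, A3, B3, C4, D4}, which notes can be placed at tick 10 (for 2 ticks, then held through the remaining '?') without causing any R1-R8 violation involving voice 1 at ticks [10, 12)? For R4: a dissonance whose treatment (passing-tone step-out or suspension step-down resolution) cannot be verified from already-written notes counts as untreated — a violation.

{A3, B3, D3, D4}

D3: legal
E3: violates R4
F3: violates R7
G3: violates R4
A3: legal
B3: legal
C4: violates R4
D4: legal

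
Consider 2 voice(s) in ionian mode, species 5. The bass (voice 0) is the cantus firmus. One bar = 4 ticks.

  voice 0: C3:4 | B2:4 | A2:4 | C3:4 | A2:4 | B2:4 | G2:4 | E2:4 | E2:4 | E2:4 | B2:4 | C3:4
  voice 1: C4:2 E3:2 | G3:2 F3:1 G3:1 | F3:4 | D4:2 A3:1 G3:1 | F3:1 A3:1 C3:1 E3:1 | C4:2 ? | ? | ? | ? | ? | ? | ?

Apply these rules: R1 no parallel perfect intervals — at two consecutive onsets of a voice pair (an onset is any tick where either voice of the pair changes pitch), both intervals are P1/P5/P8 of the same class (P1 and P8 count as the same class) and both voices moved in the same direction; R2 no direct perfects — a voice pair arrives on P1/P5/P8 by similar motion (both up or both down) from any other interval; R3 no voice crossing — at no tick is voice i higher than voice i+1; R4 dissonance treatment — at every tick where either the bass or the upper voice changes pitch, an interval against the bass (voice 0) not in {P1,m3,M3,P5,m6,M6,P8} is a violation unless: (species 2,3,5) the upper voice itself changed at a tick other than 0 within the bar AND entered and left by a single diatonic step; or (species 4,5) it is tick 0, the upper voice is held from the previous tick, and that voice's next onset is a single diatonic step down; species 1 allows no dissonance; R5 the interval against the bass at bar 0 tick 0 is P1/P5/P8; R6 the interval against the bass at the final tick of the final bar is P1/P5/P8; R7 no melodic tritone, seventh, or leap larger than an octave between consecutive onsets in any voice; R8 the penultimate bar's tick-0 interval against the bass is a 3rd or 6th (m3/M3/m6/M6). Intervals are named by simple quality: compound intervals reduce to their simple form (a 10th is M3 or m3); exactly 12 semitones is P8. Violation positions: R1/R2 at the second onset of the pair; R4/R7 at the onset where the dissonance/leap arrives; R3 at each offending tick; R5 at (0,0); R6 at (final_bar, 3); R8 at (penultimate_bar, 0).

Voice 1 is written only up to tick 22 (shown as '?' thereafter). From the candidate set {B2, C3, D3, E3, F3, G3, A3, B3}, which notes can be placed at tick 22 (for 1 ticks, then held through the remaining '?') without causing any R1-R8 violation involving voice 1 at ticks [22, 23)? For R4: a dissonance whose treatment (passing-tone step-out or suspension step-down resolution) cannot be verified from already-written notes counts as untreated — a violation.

{B3, G3}

B2: violates R7
C3: violates R4
D3: violates R7
E3: violates R4
F3: violates R4
G3: legal
A3: violates R4
B3: legal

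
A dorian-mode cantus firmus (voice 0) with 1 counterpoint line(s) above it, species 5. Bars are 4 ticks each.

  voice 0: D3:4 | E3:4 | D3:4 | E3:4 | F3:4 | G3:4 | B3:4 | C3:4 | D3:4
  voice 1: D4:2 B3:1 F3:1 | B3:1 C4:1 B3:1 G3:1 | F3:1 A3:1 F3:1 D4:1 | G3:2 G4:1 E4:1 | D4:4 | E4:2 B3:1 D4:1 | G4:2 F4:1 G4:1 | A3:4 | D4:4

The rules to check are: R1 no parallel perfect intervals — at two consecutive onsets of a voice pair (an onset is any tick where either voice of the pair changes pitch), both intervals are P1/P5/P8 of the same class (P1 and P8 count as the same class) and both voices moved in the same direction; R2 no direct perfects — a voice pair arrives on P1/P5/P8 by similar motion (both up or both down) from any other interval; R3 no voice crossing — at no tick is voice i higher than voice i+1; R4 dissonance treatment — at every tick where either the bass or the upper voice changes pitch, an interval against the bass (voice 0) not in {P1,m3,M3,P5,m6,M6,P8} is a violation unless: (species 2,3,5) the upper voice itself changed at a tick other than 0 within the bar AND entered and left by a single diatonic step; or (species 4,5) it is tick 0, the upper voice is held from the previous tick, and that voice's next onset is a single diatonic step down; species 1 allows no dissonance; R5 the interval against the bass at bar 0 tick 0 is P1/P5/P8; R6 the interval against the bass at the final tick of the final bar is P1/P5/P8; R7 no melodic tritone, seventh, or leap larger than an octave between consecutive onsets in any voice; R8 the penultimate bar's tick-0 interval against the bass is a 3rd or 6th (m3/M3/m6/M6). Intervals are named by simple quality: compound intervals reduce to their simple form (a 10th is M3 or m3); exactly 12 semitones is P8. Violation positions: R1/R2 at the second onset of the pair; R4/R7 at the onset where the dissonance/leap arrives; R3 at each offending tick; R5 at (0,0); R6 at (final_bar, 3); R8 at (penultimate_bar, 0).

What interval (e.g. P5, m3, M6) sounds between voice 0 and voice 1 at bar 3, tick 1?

voice 0=E3 voice 1=G3 -> m3

m3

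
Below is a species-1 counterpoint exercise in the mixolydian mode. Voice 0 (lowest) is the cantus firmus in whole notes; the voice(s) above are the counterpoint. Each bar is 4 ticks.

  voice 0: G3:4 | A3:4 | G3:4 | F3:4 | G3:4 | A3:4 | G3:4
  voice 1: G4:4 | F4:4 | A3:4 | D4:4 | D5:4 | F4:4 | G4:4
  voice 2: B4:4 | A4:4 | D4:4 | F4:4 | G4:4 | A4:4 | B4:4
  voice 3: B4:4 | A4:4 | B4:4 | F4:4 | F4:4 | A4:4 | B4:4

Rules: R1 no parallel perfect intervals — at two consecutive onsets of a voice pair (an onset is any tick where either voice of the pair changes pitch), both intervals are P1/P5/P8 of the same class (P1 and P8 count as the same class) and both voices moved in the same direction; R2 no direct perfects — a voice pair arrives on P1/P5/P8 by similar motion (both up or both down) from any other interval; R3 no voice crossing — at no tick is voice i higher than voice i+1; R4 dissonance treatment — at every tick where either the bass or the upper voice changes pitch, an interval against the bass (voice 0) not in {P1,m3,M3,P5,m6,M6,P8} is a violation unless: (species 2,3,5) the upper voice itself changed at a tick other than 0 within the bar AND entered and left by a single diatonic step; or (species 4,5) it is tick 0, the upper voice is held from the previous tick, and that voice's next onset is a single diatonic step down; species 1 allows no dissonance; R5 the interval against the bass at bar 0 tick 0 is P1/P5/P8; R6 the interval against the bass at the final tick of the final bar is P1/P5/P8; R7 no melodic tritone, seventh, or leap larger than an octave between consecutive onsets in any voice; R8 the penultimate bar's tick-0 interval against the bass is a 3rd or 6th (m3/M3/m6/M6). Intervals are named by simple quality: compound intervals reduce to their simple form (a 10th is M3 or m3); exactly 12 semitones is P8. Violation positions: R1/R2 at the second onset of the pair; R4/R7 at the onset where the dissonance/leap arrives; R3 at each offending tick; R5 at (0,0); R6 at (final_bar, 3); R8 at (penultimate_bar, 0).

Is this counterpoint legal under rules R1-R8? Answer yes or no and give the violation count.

bar 0: v0=G3 v1=G4 v2=B4 v3=B4 (M3)
bar 1: v0=A3 v1=F4 v2=A4 v3=A4 (P8)
bar 2: v0=G3 v1=A3 v2=D4 v3=B4 (M3)
bar 3: v0=F3 v1=D4 v2=F4 v3=F4 (P8)
bar 4: v0=G3 v1=D5 v2=G4 v3=F4 (m7)
bar 5: v0=A3 v1=F4 v2=A4 v3=A4 (P8)
bar 6: v0=G3 v1=G4 v2=B4 v3=B4 (M3)
  R5 @ bar0.0: opens on M3
  R5 @ bar0.0: opens on M3
  R1 @ bar1.0: B4/B4 P1 -> A4/A4 P1 similar
  R2 @ bar2.0: A3/A4 P8 -> G3/D4 P5 similar
  R4 @ bar2.0: G3/A3 M2 untreated
  R2 @ bar3.0: G3/B4 M3 -> F3/F4 P8 similar
  R7 @ bar3.0: B4->F4 leap 6st
  R1 @ bar4.0: F3/F4 P8 -> G3/G4 P8 similar
  R2 @ bar4.0: F3/D4 M6 -> G3/D5 P5 similar
  R2 @ bar4.0: D4/F4 m3 -> D5/G4 P5 similar
  R3 @ bar4.0: D5 above G4
  R3 @ bar4.0: G4 above F4
  R4 @ bar4.0: G3/F4 m7 untreated
  R3 @ bar4.1: D5 above G4
  R3 @ bar4.1: G4 above F4
  R3 @ bar4.2: D5 above G4
  R3 @ bar4.2: G4 above F4
  R3 @ bar4.3: D5 above G4
  R3 @ bar4.3: G4 above F4
  R1 @ bar5.0: G3/G4 P8 -> A3/A4 P8 similar
  R2 @ bar5.0: G3/F4 m7 -> A3/A4 P8 similar
  R2 @ bar5.0: G4/F4 M2 -> A4/A4 P1 similar
  R8 @ bar5.0: penult P8 not 3rd/6th
  R8 @ bar5.0: penult P8 not 3rd/6th
  R1 @ bar6.0: A4/A4 P1 -> B4/B4 P1 similar
  R6 @ bar6.3: closes on M3
  R6 @ bar6.3: closes on M3

No (27 violations)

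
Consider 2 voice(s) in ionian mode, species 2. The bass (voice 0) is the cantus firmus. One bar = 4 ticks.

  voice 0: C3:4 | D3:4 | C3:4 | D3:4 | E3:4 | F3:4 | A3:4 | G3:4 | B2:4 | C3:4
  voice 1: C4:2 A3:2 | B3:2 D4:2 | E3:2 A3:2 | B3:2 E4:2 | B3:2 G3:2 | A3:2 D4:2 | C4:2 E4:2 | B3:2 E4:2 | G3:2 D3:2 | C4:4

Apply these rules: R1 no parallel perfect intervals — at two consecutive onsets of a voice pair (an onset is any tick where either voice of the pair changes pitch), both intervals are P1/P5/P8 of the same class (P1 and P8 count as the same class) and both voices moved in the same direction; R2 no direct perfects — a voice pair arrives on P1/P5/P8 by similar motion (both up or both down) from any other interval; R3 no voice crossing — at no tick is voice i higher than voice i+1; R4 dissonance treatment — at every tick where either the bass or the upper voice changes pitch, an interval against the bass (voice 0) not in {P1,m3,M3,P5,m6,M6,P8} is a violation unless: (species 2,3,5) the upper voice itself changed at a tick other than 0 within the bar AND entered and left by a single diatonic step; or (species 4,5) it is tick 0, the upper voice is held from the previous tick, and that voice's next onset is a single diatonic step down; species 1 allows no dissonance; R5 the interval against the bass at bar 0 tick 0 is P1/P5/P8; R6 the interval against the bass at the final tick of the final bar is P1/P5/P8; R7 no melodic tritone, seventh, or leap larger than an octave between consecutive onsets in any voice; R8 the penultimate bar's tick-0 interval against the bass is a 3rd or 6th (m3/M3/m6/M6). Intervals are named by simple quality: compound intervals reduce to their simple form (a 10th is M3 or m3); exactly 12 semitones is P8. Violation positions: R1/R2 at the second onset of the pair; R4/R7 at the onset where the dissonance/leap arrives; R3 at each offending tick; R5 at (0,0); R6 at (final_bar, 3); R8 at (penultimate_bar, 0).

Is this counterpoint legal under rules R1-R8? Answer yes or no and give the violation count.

bar 0: v0=C3 v1=C4 (P8)
bar 1: v0=D3 v1=B3 (M6)
bar 2: v0=C3 v1=E3 (M3)
bar 3: v0=D3 v1=B3 (M6)
bar 4: v0=E3 v1=B3 (P5)
bar 5: v0=F3 v1=A3 (M3)
bar 6: v0=A3 v1=C4 (m3)
bar 7: v0=G3 v1=B3 (M3)
bar 8: v0=B2 v1=G3 (m6)
bar 9: v0=C3 v1=C4 (P8)
  R7 @ bar2.0: D4->E3 leap 10st
  R4 @ bar3.2: D3/E4 M2 untreated
  R2 @ bar9.0: B2/D3 m3 -> C3/C4 P8 similar
  R7 @ bar9.0: D3->C4 leap 10st

No (4 violations)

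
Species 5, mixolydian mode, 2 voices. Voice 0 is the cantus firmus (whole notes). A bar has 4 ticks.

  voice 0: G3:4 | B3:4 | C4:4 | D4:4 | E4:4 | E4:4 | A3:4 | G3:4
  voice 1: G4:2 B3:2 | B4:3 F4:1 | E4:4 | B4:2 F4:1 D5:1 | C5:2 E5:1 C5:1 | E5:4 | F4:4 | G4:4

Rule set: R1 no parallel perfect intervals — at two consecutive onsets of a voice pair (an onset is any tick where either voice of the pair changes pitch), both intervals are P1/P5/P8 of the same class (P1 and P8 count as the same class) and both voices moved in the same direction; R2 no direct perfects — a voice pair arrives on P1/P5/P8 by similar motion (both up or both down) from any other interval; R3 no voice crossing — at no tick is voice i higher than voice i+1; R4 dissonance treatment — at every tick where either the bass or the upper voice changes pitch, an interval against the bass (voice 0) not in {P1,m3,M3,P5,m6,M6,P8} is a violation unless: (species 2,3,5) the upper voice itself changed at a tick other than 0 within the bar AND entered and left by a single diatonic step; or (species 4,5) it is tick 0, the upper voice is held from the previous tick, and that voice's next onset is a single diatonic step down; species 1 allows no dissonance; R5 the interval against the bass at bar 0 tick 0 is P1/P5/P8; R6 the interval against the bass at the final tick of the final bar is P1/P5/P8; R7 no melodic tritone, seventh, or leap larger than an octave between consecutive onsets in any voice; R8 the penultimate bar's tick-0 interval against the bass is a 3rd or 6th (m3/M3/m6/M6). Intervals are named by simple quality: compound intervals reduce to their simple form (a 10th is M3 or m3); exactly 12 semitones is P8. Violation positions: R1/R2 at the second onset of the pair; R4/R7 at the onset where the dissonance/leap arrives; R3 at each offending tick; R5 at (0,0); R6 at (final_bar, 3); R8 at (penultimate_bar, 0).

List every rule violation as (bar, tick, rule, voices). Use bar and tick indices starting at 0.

bar 0: v0=G3 v1=G4 downbeat P8
bar 1: v0=B3 v1=B4 downbeat P8
bar 2: v0=C4 v1=E4 downbeat M3
bar 3: v0=D4 v1=B4 downbeat M6
bar 4: v0=E4 v1=C5 downbeat m6
bar 5: v0=E4 v1=E5 downbeat P8
bar 6: v0=A3 v1=F4 downbeat m6
bar 7: v0=G3 v1=G4 downbeat P8
  -> R2 @ bar 1 tick 0 v(0, 1): G3/B3 M3 -> B3/B4 P8 similar
  -> R4 @ bar 1 tick 3 v(0, 1): B3/F4 TT untreated
  -> R7 @ bar 1 tick 3 v(1,): B4->F4 leap 6st
  -> R7 @ bar 3 tick 2 v(1,): B4->F4 leap 6st
  -> R7 @ bar 6 tick 0 v(1,): E5->F4 leap 11st

(1, 0, R2, (0, 1))
(1, 3, R4, (0, 1))
(1, 3, R7, (1,))
(3, 2, R7, (1,))
(6, 0, R7, (1,))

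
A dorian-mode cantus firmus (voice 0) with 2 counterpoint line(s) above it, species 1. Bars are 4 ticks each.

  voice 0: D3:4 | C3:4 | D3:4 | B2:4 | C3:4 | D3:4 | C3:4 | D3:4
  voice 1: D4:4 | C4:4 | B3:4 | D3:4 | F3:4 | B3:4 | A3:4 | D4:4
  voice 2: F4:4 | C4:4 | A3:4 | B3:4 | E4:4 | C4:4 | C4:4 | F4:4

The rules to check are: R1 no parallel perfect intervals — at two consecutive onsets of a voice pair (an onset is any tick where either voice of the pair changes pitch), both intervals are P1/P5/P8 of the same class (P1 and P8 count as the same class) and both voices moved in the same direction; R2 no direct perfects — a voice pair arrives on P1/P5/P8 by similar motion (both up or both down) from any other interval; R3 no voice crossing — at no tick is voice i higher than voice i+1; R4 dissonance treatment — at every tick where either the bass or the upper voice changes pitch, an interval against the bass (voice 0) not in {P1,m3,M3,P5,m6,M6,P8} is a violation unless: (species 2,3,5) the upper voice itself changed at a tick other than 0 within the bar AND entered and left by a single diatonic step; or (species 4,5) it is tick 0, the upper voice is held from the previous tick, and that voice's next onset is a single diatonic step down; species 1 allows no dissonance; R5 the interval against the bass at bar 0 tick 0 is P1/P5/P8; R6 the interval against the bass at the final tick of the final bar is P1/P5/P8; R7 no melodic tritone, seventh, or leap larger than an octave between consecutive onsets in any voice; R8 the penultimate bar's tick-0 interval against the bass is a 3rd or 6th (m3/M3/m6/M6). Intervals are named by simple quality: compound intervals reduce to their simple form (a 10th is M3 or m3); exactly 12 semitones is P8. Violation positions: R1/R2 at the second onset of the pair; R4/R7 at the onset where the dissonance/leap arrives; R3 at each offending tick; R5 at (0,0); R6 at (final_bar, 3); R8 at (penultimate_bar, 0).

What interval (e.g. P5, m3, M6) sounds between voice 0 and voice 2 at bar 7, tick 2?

m3

voice 0=D3 voice 2=F4 -> m3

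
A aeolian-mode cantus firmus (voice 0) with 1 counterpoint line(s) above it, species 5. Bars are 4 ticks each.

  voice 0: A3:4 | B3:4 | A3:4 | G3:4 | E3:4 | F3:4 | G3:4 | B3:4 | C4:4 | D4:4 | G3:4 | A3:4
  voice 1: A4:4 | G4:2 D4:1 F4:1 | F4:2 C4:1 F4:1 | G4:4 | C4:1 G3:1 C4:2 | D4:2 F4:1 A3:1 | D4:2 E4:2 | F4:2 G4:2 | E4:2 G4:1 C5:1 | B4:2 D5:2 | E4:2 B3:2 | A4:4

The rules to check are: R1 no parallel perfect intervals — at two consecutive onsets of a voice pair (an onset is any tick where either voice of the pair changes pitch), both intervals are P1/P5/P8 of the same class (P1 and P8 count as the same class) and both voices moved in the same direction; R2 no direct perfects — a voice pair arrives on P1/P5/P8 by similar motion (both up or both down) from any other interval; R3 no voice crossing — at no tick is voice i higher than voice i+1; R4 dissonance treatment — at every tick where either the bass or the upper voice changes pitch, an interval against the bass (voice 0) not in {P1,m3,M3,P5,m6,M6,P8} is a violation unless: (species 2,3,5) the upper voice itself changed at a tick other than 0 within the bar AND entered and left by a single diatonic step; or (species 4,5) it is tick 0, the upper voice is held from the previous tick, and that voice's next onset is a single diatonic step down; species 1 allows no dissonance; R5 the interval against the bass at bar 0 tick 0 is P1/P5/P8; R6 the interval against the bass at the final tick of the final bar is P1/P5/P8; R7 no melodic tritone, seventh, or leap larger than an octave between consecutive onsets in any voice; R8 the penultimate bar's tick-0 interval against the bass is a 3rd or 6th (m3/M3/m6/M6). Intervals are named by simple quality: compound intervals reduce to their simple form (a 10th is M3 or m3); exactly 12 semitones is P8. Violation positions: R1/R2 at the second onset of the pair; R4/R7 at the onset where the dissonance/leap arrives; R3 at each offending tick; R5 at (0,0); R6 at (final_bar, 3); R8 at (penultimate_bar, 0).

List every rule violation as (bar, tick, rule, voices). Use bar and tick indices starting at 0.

(1, 3, R4, (0, 1))
(6, 0, R2, (0, 1))
(7, 0, R4, (0, 1))
(10, 0, R7, (1,))
(11, 0, R2, (0, 1))
(11, 0, R7, (1,))

bar 0: v0=A3 v1=A4 downbeat P8
bar 1: v0=B3 v1=G4 downbeat m6
bar 2: v0=A3 v1=F4 downbeat m6
bar 3: v0=G3 v1=G4 downbeat P8
bar 4: v0=E3 v1=C4 downbeat m6
bar 5: v0=F3 v1=D4 downbeat M6
bar 6: v0=G3 v1=D4 downbeat P5
bar 7: v0=B3 v1=F4 downbeat TT
bar 8: v0=C4 v1=E4 downbeat M3
bar 9: v0=D4 v1=B4 downbeat M6
bar 10: v0=G3 v1=E4 downbeat M6
bar 11: v0=A3 v1=A4 downbeat P8
  -> R4 @ bar 1 tick 3 v(0, 1): B3/F4 TT untreated
  -> R2 @ bar 6 tick 0 v(0, 1): F3/A3 M3 -> G3/D4 P5 similar
  -> R4 @ bar 7 tick 0 v(0, 1): B3/F4 TT untreated
  -> R7 @ bar 10 tick 0 v(1,): D5->E4 leap 10st
  -> R2 @ bar 11 tick 0 v(0, 1): G3/B3 M3 -> A3/A4 P8 similar
  -> R7 @ bar 11 tick 0 v(1,): B3->A4 leap 10st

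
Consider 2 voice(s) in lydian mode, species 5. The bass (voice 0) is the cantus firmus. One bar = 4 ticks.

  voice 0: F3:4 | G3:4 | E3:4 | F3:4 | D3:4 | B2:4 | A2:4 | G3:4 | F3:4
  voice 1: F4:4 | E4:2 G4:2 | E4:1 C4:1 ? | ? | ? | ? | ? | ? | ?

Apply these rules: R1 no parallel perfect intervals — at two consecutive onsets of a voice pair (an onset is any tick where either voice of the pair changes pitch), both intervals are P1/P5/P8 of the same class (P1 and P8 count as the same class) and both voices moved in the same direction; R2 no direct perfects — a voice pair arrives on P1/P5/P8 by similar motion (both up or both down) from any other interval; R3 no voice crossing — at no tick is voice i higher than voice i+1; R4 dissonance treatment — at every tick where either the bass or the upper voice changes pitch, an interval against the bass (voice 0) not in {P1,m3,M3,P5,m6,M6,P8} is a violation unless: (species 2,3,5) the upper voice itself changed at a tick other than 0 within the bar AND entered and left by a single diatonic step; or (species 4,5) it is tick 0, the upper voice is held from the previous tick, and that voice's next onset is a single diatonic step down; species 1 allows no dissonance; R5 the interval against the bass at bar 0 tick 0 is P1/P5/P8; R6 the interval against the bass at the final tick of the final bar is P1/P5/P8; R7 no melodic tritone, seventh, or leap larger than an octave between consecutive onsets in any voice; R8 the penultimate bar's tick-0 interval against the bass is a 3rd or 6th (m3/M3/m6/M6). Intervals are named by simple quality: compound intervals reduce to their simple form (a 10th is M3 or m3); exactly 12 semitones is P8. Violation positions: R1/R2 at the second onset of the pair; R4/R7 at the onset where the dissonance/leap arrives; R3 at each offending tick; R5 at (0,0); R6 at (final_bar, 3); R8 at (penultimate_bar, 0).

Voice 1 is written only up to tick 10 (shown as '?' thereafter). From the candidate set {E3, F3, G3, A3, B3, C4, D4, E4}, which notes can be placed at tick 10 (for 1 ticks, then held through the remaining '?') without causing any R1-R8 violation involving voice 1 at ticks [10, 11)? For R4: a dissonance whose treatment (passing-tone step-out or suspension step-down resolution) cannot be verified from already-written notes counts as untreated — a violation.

E3: legal
F3: violates R4
G3: legal
A3: violates R4
B3: legal
C4: legal
D4: violates R4
E4: legal

{B3, C4, E3, E4, G3}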